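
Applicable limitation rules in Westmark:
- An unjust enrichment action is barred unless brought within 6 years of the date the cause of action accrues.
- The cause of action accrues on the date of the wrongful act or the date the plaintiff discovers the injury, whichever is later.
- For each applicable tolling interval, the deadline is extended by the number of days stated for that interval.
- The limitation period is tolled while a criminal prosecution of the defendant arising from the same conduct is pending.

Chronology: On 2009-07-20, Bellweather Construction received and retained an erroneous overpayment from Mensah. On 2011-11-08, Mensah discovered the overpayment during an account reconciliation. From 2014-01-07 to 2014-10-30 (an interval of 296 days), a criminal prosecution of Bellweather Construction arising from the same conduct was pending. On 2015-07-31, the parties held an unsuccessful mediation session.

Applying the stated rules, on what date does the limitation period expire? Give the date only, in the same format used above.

Because discovery on 2011-11-08 post-dates the 2009-07-20 act, accrual under the later-of rule falls on 2011-11-08.
Adding the 6 years base period to 2011-11-08 gives a deadline of 2017-11-08, before any tolling.
The pending criminal prosecution from 2014-01-07 to 2014-10-30 tolled the period for 296 days, extending the deadline to 2018-08-31.
None of the other events listed affects the running of the period under the stated rules.

2018-08-31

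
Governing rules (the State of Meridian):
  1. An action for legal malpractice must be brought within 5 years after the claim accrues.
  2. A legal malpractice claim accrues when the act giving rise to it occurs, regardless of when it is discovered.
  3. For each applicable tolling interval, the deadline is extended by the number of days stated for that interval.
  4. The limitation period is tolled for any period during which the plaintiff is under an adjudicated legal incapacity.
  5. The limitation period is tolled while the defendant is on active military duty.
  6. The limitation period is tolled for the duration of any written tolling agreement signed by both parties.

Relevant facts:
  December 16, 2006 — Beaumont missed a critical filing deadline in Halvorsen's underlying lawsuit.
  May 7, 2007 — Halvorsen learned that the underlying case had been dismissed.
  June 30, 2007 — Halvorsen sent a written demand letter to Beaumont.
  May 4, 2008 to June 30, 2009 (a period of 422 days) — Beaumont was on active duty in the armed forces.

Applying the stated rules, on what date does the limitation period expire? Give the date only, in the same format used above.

The claim accrued on December 16, 2006, when the wrongful act occurred; under the stated occurrence rule the May 7, 2007 discovery does not delay accrual.
5 years from December 16, 2006 is December 16, 2011.
The period was tolled for 422 days by the defendant's active military service (May 4, 2008 to June 30, 2009), pushing the deadline to February 10, 2013.
Nothing else in the chronology tolls or restarts the period.

February 10, 2013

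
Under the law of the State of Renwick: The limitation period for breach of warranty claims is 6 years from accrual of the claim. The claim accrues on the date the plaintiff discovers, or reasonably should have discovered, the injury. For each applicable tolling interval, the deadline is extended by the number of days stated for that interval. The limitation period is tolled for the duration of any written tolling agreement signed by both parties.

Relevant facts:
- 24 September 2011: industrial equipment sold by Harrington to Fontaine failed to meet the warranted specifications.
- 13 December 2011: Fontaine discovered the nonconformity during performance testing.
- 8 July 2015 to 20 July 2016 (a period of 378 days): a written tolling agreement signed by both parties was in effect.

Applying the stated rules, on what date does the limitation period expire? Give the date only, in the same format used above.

26 December 2018

The claim did not accrue until Fontaine discovered the injury on 13 December 2011; the 24 September 2011 act date does not start the clock under the stated rule.
The untolled deadline — 6 years after 13 December 2011 — is 13 December 2017.
The written tolling agreement from 8 July 2015 to 20 July 2016 tolled the period for 378 days, extending the deadline to 26 December 2018.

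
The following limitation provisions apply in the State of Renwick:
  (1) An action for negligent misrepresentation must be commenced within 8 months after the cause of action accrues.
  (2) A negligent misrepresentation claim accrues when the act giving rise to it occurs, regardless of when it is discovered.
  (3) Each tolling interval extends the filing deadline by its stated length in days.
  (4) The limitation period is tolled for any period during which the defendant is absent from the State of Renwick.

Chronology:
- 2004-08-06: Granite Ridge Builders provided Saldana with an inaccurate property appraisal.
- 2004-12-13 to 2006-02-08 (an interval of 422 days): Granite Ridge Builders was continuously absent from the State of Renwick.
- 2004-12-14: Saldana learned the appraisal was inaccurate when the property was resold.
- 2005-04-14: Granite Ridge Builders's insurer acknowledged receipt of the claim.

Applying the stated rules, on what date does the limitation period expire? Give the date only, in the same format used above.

Accrual is governed by the date of the act, so the period began to run on 2004-08-06; the later discovery on 2004-12-14 is irrelevant under the stated rule.
8 months from 2004-08-06 is 2005-04-06.
The period was tolled for 422 days by the defendant's absence from the jurisdiction (2004-12-13 to 2006-02-08), pushing the deadline to 2006-06-02.
None of the other events listed affects the running of the period under the stated rules.

2006-06-02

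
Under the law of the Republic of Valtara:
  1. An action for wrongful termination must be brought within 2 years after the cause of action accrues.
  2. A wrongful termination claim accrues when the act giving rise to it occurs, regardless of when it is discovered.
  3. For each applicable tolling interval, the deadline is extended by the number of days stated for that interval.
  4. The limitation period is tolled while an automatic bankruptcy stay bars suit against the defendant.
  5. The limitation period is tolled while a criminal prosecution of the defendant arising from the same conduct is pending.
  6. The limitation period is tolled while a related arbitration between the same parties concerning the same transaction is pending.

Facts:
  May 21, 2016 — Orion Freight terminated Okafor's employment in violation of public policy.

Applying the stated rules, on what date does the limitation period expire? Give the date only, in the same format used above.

May 21, 2018

The cause of action accrued on May 21, 2016, the date of the act.
The untolled deadline — 2 years after May 21, 2016 — is May 21, 2018.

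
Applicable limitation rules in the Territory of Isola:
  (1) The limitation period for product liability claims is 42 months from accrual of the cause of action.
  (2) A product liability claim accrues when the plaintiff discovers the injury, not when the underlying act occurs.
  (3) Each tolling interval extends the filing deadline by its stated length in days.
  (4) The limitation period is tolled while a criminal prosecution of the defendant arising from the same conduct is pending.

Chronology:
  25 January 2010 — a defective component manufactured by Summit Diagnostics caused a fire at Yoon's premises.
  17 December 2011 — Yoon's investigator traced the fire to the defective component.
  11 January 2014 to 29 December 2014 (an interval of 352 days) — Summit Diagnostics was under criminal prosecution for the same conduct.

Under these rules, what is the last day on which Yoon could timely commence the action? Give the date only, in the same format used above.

3 June 2016

Accrual is tied to discovery, so the period began on 17 December 2011 rather than on 25 January 2010 when the act occurred.
The untolled deadline — 42 months after 17 December 2011 — is 17 June 2015.
The period was tolled for 352 days by the pending criminal prosecution (11 January 2014 to 29 December 2014), pushing the deadline to 3 June 2016.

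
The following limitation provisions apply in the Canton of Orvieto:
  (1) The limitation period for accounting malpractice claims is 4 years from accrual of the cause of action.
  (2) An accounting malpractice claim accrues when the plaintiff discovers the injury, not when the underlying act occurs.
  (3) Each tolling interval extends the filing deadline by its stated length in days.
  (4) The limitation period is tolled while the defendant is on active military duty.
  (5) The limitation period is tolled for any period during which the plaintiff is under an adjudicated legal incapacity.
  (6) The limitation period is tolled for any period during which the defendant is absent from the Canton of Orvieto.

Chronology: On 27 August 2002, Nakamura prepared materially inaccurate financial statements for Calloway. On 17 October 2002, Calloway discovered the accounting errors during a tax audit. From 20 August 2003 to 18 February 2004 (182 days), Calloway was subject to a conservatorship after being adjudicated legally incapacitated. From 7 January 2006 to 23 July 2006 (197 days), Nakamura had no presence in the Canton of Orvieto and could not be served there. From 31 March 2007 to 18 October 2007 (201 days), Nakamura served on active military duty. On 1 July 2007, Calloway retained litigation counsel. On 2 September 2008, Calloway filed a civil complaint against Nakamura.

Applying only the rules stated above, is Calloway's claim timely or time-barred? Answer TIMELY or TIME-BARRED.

Under the discovery rule, the claim accrued on 17 October 2002, when Calloway discovered the injury — not on the 27 August 2002 date of the underlying act.
4 years from 17 October 2002 is 17 October 2006.
The period was tolled for 182 days by the plaintiff's legal incapacity (20 August 2003 to 18 February 2004), pushing the deadline to 17 April 2007.
The defendant's absence from the jurisdiction from 7 January 2006 to 23 July 2006 tolled the period for 197 days, extending the deadline to 31 October 2007.
The defendant's active military service from 31 March 2007 to 18 October 2007 tolled the period for 201 days, extending the deadline to 19 May 2008.
The other events in the timeline have no effect on the limitation period under the stated rules.
Filing on 2 September 2008 missed the 19 May 2008 deadline — the action is time-barred.

TIME-BARRED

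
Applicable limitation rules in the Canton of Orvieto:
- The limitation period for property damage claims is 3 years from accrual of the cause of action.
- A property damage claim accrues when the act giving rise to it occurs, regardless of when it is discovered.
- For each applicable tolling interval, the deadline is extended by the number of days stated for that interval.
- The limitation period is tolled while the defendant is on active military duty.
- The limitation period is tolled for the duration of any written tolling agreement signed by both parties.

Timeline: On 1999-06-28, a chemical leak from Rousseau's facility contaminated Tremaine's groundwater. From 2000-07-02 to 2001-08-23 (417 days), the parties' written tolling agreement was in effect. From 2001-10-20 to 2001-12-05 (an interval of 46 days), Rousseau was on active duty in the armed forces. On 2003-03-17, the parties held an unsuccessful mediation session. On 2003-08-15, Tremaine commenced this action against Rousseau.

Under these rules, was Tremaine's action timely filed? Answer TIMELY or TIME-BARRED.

TIMELY

The cause of action accrued on 1999-06-28, the date of the act.
Adding the 3 years base period to 1999-06-28 gives a deadline of 2002-06-28, before any tolling.
The period was tolled for 417 days by the written tolling agreement (2000-07-02 to 2001-08-23), pushing the deadline to 2003-08-19.
The defendant's active military service from 2001-10-20 to 2001-12-05 tolled the period for 46 days, extending the deadline to 2003-10-04.
None of the other events listed affects the running of the period under the stated rules.
Tremaine filed on 2003-08-15, before the 2003-10-04 deadline, so the action is timely.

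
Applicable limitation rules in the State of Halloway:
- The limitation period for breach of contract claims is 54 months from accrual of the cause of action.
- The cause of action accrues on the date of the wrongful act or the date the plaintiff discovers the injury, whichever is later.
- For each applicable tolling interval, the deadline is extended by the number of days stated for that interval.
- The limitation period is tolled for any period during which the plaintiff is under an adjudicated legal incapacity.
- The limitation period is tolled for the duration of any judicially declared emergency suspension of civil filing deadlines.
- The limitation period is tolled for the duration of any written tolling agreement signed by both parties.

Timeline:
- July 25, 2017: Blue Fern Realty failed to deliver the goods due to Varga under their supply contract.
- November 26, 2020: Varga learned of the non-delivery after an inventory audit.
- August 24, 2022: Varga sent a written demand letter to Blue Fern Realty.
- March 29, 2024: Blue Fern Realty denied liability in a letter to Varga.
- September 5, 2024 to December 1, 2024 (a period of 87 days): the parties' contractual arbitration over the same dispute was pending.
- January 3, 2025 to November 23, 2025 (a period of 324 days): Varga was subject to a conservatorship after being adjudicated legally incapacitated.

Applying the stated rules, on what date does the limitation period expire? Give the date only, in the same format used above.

April 15, 2026

Taking the later of the act (July 25, 2017) and discovery (November 26, 2020), the claim accrued on November 26, 2020.
Adding the 54 months base period to November 26, 2020 gives a deadline of May 26, 2025, before any tolling.
The period was tolled for 324 days by the plaintiff's legal incapacity (January 3, 2025 to November 23, 2025), pushing the deadline to April 15, 2026.
The pending related arbitration from September 5, 2024 to December 1, 2024 does not toll the period, because no stated rule makes a pending arbitration a tolling event.
Nothing else in the chronology tolls or restarts the period.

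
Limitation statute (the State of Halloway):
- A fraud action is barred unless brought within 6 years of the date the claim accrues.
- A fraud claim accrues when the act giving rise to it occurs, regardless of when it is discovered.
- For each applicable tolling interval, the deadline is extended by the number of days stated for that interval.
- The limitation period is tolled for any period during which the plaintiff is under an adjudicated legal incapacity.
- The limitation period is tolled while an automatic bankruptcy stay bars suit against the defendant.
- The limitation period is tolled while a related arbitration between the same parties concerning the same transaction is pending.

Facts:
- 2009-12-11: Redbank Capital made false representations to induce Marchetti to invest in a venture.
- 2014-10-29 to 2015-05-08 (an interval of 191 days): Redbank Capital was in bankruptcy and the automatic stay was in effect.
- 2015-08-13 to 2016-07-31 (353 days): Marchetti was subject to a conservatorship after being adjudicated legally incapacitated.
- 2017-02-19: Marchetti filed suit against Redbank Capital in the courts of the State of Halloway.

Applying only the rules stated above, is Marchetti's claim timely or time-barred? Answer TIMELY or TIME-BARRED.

The limitation period began to run on 2009-12-11.
The untolled deadline — 6 years after 2009-12-11 — is 2015-12-11.
Because the automatic bankruptcy stay ran from 2014-10-29 to 2015-05-08, the deadline is extended by 191 days to 2016-06-19.
The plaintiff's legal incapacity from 2015-08-13 to 2016-07-31 tolled the period for 353 days, extending the deadline to 2017-06-07.
The 2017-02-19 filing precedes the 2017-06-07 deadline; the claim is timely.

TIMELY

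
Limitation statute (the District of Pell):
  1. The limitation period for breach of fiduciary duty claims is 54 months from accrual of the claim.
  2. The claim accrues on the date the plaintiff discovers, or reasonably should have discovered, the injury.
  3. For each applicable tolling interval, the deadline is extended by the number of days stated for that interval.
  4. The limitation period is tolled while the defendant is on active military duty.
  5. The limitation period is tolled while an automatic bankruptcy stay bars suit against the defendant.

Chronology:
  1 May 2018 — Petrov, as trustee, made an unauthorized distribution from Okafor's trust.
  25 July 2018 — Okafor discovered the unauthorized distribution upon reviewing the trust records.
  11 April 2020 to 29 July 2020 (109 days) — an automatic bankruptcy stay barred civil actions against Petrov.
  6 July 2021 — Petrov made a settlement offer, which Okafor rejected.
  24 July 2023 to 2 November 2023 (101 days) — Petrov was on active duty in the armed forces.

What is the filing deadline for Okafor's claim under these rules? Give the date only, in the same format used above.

Under the discovery rule, the claim accrued on 25 July 2018, when Okafor discovered the injury — not on the 1 May 2018 date of the underlying act.
The untolled deadline — 54 months after 25 July 2018 — is 25 January 2023.
The period was tolled for 109 days by the automatic bankruptcy stay (11 April 2020 to 29 July 2020), pushing the deadline to 14 May 2023.
The defendant's active military service from 24 July 2023 to 2 November 2023 began after the period had already run on 14 May 2023, so it has no tolling effect.
Nothing else in the chronology tolls or restarts the period.

14 May 2023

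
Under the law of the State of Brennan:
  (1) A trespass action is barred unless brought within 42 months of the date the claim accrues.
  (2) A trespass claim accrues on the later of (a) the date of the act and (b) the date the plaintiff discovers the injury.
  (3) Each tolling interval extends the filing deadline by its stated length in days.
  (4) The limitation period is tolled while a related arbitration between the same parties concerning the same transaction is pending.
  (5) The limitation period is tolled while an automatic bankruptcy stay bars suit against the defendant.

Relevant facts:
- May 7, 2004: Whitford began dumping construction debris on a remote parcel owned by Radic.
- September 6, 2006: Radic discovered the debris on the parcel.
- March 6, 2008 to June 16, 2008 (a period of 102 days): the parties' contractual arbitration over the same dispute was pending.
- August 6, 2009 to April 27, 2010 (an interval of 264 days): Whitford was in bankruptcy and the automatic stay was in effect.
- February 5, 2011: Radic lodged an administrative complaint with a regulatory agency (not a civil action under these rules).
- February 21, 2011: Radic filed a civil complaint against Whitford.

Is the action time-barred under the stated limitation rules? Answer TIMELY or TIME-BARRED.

Taking the later of the act (May 7, 2004) and discovery (September 6, 2006), the claim accrued on September 6, 2006.
Adding the 42 months base period to September 6, 2006 gives a deadline of March 6, 2010, before any tolling.
The pending related arbitration from March 6, 2008 to June 16, 2008 tolled the period for 102 days, extending the deadline to June 16, 2010.
The period was tolled for 264 days by the automatic bankruptcy stay (August 6, 2009 to April 27, 2010), pushing the deadline to March 7, 2011.
Nothing else in the chronology tolls or restarts the period.
The February 21, 2011 filing precedes the March 7, 2011 deadline; the claim is timely.

TIMELY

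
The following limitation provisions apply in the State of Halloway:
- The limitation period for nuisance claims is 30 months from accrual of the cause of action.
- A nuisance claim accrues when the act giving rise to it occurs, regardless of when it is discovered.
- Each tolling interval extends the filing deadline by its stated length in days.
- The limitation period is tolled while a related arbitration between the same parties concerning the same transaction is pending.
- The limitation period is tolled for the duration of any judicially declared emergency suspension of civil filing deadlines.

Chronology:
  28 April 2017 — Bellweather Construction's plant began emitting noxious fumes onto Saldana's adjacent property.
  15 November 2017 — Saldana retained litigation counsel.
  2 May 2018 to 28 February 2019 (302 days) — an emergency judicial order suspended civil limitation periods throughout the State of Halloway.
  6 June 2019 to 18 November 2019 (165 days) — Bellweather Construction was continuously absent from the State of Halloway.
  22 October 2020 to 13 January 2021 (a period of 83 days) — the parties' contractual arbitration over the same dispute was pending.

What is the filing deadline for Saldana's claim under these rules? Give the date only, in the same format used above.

The claim accrued on 28 April 2017, when the wrongful act occurred.
Adding the 30 months base period to 28 April 2017 gives a deadline of 28 October 2019, before any tolling.
The emergency suspension of filing deadlines from 2 May 2018 to 28 February 2019 tolled the period for 302 days, extending the deadline to 25 August 2020.
The pending related arbitration from 22 October 2020 to 13 January 2021 began after the period had already run on 25 August 2020, so it has no tolling effect.
No stated provision tolls the period for the defendant's absence, so the interval from 6 June 2019 to 18 November 2019 has no effect on the deadline.
Nothing else in the chronology tolls or restarts the period.

25 August 2020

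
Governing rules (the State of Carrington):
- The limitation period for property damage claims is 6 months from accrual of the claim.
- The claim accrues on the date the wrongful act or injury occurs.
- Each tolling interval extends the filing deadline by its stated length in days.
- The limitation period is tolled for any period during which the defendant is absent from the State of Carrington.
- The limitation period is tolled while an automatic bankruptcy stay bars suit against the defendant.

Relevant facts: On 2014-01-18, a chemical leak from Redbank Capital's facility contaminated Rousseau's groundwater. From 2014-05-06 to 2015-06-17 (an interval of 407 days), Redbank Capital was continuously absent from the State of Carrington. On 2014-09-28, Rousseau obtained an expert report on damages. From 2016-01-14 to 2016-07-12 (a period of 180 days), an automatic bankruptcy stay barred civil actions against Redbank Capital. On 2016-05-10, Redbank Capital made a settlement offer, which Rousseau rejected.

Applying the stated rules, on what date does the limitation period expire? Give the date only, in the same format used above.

The limitation period began to run on 2014-01-18.
6 months from 2014-01-18 is 2014-07-18.
The defendant's absence from the jurisdiction from 2014-05-06 to 2015-06-17 tolled the period for 407 days, extending the deadline to 2015-08-29.
By the time the automatic bankruptcy stay began on 2016-01-14, the limitation period had already expired on 2015-08-29; that interval cannot revive it.
The other events in the timeline have no effect on the limitation period under the stated rules.

2015-08-29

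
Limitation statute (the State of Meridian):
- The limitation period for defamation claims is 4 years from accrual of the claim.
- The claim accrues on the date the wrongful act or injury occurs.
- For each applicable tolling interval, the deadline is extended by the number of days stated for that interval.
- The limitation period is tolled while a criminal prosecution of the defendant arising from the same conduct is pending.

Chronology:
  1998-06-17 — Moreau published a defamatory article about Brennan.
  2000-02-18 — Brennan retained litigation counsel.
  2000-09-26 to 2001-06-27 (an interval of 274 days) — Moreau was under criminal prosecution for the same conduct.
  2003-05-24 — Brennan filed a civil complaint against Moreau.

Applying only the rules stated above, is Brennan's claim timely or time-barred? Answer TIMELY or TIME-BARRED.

The claim accrued on 1998-06-17, when the wrongful act occurred.
Adding the 4 years base period to 1998-06-17 gives a deadline of 2002-06-17, before any tolling.
The pending criminal prosecution from 2000-09-26 to 2001-06-27 tolled the period for 274 days, extending the deadline to 2003-03-18.
None of the other events listed affects the running of the period under the stated rules.
Brennan filed on 2003-05-24, after the 2003-03-18 deadline, so the action is time-barred.

TIME-BARRED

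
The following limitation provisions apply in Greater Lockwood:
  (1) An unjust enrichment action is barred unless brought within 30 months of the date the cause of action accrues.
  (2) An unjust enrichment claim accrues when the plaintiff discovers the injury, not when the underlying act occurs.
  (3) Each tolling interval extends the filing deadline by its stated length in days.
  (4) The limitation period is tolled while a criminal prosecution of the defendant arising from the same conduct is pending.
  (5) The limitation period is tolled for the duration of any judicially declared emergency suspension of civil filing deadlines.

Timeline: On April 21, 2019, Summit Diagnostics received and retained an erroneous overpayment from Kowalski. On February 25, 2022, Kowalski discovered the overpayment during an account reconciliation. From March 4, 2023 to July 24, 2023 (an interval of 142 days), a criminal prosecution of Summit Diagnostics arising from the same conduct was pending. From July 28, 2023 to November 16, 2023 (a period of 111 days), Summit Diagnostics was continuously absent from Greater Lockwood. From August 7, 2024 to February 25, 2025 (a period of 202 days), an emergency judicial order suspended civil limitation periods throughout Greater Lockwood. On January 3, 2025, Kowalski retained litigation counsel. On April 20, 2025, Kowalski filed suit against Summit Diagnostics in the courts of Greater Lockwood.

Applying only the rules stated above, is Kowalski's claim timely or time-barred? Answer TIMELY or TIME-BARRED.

TIMELY

Under the discovery rule, the claim accrued on February 25, 2022, when Kowalski discovered the injury — not on the April 21, 2019 date of the underlying act.
The untolled deadline — 30 months after February 25, 2022 — is August 25, 2024.
Because the pending criminal prosecution ran from March 4, 2023 to July 24, 2023, the deadline is extended by 142 days to January 14, 2025.
Because the emergency suspension of filing deadlines ran from August 7, 2024 to February 25, 2025, the deadline is extended by 202 days to August 4, 2025.
The defendant's absence from the jurisdiction from July 28, 2023 to November 16, 2023 does not toll the period, because no stated rule makes the defendant's absence a tolling event.
The other events in the timeline have no effect on the limitation period under the stated rules.
The April 20, 2025 filing precedes the August 4, 2025 deadline; the claim is timely.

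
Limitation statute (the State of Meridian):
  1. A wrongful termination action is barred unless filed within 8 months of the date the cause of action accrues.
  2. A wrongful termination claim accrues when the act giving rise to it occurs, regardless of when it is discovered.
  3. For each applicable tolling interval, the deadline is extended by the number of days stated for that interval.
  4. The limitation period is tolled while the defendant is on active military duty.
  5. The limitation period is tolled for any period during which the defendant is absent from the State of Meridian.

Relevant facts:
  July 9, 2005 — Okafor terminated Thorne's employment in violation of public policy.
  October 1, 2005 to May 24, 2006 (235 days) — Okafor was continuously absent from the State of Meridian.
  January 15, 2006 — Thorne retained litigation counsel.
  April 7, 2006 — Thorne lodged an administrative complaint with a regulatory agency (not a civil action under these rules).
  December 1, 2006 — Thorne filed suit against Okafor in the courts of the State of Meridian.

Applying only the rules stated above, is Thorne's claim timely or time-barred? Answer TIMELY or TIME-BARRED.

The claim accrued on July 9, 2005, when the wrongful act occurred.
Adding the 8 months base period to July 9, 2005 gives a deadline of March 9, 2006, before any tolling.
The period was tolled for 235 days by the defendant's absence from the jurisdiction (October 1, 2005 to May 24, 2006), pushing the deadline to October 30, 2006.
None of the other events listed affects the running of the period under the stated rules.
Thorne filed on December 1, 2006, after the October 30, 2006 deadline, so the action is time-barred.

TIME-BARRED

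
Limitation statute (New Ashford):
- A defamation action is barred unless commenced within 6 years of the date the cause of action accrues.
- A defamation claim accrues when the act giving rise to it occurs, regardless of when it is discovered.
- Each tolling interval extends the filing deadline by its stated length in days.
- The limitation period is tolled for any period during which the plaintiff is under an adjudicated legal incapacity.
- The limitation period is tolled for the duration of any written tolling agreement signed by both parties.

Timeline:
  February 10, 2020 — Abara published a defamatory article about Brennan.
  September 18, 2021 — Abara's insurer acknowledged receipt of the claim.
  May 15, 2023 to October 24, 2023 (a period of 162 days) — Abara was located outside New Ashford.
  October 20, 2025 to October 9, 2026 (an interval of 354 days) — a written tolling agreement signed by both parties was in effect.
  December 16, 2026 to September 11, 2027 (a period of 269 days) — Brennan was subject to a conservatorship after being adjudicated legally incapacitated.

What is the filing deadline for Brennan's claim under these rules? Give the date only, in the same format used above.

The limitation period began to run on February 10, 2020.
The untolled deadline — 6 years after February 10, 2020 — is February 10, 2026.
The period was tolled for 354 days by the written tolling agreement (October 20, 2025 to October 9, 2026), pushing the deadline to January 30, 2027.
Because the plaintiff's legal incapacity ran from December 16, 2026 to September 11, 2027, the deadline is extended by 269 days to October 26, 2027.
The defendant's absence from the jurisdiction from May 15, 2023 to October 24, 2023 does not toll the period, because no stated rule makes the defendant's absence a tolling event.
The other events in the timeline have no effect on the limitation period under the stated rules.

October 26, 2027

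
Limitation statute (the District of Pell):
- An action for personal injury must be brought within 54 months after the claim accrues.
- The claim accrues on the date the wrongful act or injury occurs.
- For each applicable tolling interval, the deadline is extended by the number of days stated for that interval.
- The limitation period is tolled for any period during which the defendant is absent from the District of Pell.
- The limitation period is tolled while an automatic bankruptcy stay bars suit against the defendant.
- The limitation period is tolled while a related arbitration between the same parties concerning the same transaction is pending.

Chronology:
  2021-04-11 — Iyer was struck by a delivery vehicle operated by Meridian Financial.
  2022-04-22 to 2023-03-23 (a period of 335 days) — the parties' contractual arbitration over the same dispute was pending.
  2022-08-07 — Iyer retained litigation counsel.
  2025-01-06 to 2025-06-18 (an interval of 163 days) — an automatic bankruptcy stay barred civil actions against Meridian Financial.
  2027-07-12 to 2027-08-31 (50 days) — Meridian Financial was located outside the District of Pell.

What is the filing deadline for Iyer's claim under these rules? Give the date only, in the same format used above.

2027-02-21

The claim accrued on 2021-04-11, the date of the act.
The untolled deadline — 54 months after 2021-04-11 — is 2025-10-11.
The pending related arbitration from 2022-04-22 to 2023-03-23 tolled the period for 335 days, extending the deadline to 2026-09-11.
The period was tolled for 163 days by the automatic bankruptcy stay (2025-01-06 to 2025-06-18), pushing the deadline to 2027-02-21.
By the time the defendant's absence from the jurisdiction began on 2027-07-12, the limitation period had already expired on 2027-02-21; that interval cannot revive it.
The other events in the timeline have no effect on the limitation period under the stated rules.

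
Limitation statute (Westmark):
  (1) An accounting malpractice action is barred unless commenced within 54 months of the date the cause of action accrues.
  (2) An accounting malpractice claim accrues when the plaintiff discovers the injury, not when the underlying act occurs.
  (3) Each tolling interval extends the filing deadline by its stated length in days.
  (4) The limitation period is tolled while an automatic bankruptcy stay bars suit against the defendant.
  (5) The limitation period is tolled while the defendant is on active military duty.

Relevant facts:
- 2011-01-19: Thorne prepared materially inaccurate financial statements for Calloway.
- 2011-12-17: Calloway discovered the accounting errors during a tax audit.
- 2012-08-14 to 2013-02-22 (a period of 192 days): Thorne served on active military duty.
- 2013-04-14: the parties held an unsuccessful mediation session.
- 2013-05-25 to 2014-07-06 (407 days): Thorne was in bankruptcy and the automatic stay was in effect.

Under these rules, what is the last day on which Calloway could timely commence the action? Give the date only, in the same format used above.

Accrual is tied to discovery, so the period began on 2011-12-17 rather than on 2011-01-19 when the act occurred.
54 months from 2011-12-17 is 2016-06-17.
The defendant's active military service from 2012-08-14 to 2013-02-22 tolled the period for 192 days, extending the deadline to 2016-12-26.
The automatic bankruptcy stay from 2013-05-25 to 2014-07-06 tolled the period for 407 days, extending the deadline to 2018-02-06.
Nothing else in the chronology tolls or restarts the period.

2018-02-06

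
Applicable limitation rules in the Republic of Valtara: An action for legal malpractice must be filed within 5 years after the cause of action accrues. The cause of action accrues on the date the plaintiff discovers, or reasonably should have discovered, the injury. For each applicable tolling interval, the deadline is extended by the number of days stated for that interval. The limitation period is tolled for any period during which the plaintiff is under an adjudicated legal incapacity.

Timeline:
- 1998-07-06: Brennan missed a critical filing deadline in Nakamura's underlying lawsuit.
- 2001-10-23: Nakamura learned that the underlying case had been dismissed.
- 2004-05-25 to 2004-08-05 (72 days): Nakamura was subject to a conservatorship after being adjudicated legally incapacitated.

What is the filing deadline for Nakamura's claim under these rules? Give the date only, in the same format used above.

Accrual is tied to discovery, so the period began on 2001-10-23 rather than on 1998-07-06 when the act occurred.
Adding the 5 years base period to 2001-10-23 gives a deadline of 2006-10-23, before any tolling.
The plaintiff's legal incapacity from 2004-05-25 to 2004-08-05 tolled the period for 72 days, extending the deadline to 2007-01-03.

2007-01-03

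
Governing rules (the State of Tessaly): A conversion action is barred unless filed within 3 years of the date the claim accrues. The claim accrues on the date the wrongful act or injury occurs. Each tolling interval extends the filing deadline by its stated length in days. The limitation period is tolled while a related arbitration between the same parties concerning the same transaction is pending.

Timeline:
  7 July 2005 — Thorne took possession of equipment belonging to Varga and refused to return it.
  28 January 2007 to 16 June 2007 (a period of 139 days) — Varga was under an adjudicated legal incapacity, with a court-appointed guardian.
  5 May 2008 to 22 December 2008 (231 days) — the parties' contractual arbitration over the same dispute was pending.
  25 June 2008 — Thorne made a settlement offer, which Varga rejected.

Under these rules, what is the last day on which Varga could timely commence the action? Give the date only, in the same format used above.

The claim accrued on 7 July 2005, the date of the act.
Adding the 3 years base period to 7 July 2005 gives a deadline of 7 July 2008, before any tolling.
The pending related arbitration from 5 May 2008 to 22 December 2008 tolled the period for 231 days, extending the deadline to 23 February 2009.
The plaintiff's legal incapacity from 28 January 2007 to 16 June 2007 does not toll the period, because no stated rule makes the plaintiff's incapacity a tolling event.
The other events in the timeline have no effect on the limitation period under the stated rules.

23 February 2009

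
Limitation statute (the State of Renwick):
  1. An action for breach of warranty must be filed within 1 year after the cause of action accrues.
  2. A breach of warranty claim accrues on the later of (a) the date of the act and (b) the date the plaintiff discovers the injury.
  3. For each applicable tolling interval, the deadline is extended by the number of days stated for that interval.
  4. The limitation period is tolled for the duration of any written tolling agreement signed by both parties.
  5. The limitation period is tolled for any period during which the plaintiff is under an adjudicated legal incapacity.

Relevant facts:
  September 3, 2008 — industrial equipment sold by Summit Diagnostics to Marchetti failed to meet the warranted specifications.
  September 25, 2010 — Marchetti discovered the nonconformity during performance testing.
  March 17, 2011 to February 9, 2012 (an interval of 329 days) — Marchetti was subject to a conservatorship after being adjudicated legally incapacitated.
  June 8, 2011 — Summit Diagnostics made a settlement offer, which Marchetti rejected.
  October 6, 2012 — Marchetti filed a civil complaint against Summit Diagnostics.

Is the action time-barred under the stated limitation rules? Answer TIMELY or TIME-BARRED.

Because discovery on September 25, 2010 post-dates the September 3, 2008 act, accrual under the later-of rule falls on September 25, 2010.
1 year from September 25, 2010 is September 25, 2011.
The period was tolled for 329 days by the plaintiff's legal incapacity (March 17, 2011 to February 9, 2012), pushing the deadline to August 19, 2012.
None of the other events listed affects the running of the period under the stated rules.
Filing on October 6, 2012 missed the August 19, 2012 deadline — the action is time-barred.

TIME-BARRED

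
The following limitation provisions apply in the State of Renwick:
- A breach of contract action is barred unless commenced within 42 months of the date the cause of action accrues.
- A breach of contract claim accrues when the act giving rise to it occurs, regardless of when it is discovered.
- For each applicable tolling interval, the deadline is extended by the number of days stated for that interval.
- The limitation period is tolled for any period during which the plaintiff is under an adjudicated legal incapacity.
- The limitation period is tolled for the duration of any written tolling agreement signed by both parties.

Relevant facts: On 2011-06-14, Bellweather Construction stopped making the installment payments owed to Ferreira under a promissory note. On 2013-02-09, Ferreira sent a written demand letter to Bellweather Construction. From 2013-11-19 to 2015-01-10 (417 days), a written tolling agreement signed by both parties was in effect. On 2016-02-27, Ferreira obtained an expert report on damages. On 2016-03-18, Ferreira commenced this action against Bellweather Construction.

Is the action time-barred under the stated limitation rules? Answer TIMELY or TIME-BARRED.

TIME-BARRED

The cause of action accrued on 2011-06-14, the date of the act.
Adding the 42 months base period to 2011-06-14 gives a deadline of 2014-12-14, before any tolling.
The period was tolled for 417 days by the written tolling agreement (2013-11-19 to 2015-01-10), pushing the deadline to 2016-02-04.
None of the other events listed affects the running of the period under the stated rules.
Ferreira filed on 2016-03-18, after the 2016-02-04 deadline, so the action is time-barred.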